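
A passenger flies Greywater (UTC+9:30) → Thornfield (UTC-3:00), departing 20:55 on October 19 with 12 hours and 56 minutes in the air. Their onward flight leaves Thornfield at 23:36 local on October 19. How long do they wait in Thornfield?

Convert departure to UTC: 20:55 − 9:30 = 11:25 UTC on Oct 19.
Add 12 hours and 56 minutes flight time → 00:21 UTC (Oct 20).
Thornfield is UTC−3:00, so local arrival = 00:21 − 3:00 = 21:21 on Oct 19.
Layover = 23:36 − 21:21 = 2 hours 15 minutes.

2 hours 15 minutes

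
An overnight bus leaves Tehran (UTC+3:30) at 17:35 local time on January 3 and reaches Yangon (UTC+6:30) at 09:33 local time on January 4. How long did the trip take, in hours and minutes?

Departure in UTC: 17:35 − 3:30 = 14:05 on Jan 3.
Arrival in UTC: 09:33 − 6:30 = 03:03 on Jan 4.
Elapsed = 03:03 − 14:05 (+1 day) = 12 hours 58 minutes.

12 hours 58 minutes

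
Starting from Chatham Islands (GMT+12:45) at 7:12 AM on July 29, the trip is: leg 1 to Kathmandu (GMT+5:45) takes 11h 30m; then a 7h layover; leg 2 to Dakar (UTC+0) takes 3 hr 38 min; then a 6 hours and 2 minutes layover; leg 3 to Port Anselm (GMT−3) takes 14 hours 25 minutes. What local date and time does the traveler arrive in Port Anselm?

Convert departure to UTC: 7:12 AM − 12:45 = 6:27 PM UTC on Jul 28.
Add 11 hours 30 minutes leg 1 → 5:57 AM UTC (Jul 29).
Add 7 hours layover in Kathmandu → 12:57 PM UTC.
Add 3 hours and 38 minutes leg 2 → 4:35 PM UTC.
Add 6 hours 2 minutes layover in Dakar → 10:37 PM UTC.
Add 14 hours 25 minutes leg 3 → 1:02 PM UTC (Jul 30).
Port Anselm is UTC−3:00, so local arrival = 1:02 PM − 3:00 = 10:02 AM on Jul 30.

10:02 AM on Jul 30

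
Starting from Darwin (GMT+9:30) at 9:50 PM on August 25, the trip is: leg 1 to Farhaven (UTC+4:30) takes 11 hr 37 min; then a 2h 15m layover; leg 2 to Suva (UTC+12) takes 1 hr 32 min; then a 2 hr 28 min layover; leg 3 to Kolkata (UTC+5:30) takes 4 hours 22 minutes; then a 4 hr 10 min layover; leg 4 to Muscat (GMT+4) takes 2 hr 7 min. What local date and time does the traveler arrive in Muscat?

8:51 PM on Aug 26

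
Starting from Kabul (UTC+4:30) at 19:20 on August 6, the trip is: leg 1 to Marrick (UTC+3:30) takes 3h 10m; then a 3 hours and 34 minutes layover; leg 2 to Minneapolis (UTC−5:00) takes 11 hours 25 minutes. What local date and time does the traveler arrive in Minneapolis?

Convert departure to UTC: 19:20 − 4:30 = 14:50 UTC on Aug 6.
Add 3 hours 10 minutes leg 1 → 18:00 UTC.
Add 3 hours 34 minutes layover in Marrick → 21:34 UTC.
Add 11 hours and 25 minutes leg 2 → 08:59 UTC (Aug 7).
Minneapolis is UTC−5:00, so local arrival = 08:59 − 5:00 = 03:59 on Aug 7.

03:59 on August 7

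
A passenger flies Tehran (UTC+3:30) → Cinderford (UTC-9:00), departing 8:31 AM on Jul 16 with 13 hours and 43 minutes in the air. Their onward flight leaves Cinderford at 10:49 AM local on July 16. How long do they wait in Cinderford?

Convert departure to UTC: 8:31 AM − 3:30 = 5:01 AM UTC on Jul 16.
Add 13 hours 43 minutes flight time → 6:44 PM UTC.
Cinderford is UTC−9:00, so local arrival = 6:44 PM − 9:00 = 9:44 AM on Jul 16.
Layover = 10:49 AM − 9:44 AM = 1 hour 5 minutes.

1 hour 5 minutes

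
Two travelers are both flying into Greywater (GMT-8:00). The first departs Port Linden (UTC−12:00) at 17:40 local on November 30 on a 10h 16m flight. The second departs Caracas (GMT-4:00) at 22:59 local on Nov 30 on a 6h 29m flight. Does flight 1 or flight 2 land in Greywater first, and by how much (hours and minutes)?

Flight 1 in UTC: 17:40 + 12:00 = 05:40 on Dec 1.
+10 hours 16 minutes → arrive 15:56 UTC on Dec 1.
Flight 2 in UTC: 22:59 + 4:00 = 02:59 on Dec 1.
+6 hours 29 minutes → arrive 09:28 UTC on Dec 1.
Flight 2 lands earlier by 6 hours 28 minutes.

the second, by 6 hours 28 minutes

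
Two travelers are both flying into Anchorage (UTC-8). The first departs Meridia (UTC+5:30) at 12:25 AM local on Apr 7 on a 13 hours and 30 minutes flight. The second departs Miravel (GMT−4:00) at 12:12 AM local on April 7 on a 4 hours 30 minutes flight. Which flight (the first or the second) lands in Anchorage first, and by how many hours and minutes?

Flight 1 in UTC: 12:25 AM − 5:30 = 6:55 PM on Apr 6.
+13 hours and 30 minutes → arrive 8:25 AM UTC on Apr 7.
Flight 2 in UTC: 12:12 AM + 4:00 = 4:12 AM on Apr 7.
+4 hours and 30 minutes → arrive 8:42 AM UTC on Apr 7.
Flight 1 lands earlier by 17 minutes.

the first, by 17 minutes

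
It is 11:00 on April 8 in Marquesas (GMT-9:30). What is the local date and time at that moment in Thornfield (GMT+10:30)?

Thornfield is 20:00 ahead of Marquesas.
Shift by the zone difference: 11:00 + 20:00 = 07:00 on Apr 9 in Thornfield.

07:00 on April 9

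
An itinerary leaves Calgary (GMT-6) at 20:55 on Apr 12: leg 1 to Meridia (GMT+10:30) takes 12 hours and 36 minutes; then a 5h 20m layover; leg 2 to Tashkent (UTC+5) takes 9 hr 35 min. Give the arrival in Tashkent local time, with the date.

Convert departure to UTC: 20:55 + 6:00 = 02:55 UTC on Apr 13.
Add 12 hours 36 minutes leg 1 → 15:31 UTC.
Add 5 hours 20 minutes layover in Meridia → 20:51 UTC.
Add 9 hours 35 minutes leg 2 → 06:26 UTC (Apr 14).
Tashkent is UTC+5:00, so local arrival = 06:26 + 5:00 = 11:26 on Apr 14.

11:26 on Apr 14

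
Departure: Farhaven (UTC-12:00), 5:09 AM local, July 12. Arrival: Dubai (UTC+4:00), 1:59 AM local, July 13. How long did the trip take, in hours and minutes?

4 hours 50 minutes

Departure in UTC: 5:09 AM + 12:00 = 5:09 PM on Jul 12.
Arrival in UTC: 1:59 AM − 4:00 = 9:59 PM on Jul 12.
Elapsed = 9:59 PM − 5:09 PM = 4 hours 50 minutes.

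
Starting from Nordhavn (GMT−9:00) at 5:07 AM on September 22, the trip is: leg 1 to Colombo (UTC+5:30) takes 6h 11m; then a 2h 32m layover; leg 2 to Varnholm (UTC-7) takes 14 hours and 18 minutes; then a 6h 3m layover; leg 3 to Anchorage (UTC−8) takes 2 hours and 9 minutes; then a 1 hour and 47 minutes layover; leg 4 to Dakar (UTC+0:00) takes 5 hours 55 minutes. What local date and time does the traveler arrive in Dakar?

Convert departure to UTC: 5:07 AM + 9:00 = 2:07 PM UTC on Sep 22.
Add 6 hours and 11 minutes leg 1 → 8:18 PM UTC.
Add 2 hours and 32 minutes layover in Colombo → 10:50 PM UTC.
Add 14 hours 18 minutes leg 2 → 1:08 PM UTC (Sep 23).
Add 6 hours 3 minutes layover in Varnholm → 7:11 PM UTC.
Add 2 hours and 9 minutes leg 3 → 9:20 PM UTC.
Add 1 hour and 47 minutes layover in Anchorage → 11:07 PM UTC.
Add 5 hours 55 minutes leg 4 → 5:02 AM UTC (Sep 24).
Dakar is UTC+0, so local arrival is the same: 5:02 AM on Sep 24.

5:02 AM on September 24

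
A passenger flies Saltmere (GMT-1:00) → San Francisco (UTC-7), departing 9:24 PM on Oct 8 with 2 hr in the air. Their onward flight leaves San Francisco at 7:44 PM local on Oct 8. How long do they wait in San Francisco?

Convert departure to UTC: 9:24 PM + 1:00 = 10:24 PM UTC on Oct 8.
Add 2 hours flight time → 12:24 AM UTC (Oct 9).
San Francisco is UTC−7:00, so local arrival = 12:24 AM − 7:00 = 5:24 PM on Oct 8.
Layover = 7:44 PM − 5:24 PM = 2 hours 20 minutes.

2 hours 20 minutes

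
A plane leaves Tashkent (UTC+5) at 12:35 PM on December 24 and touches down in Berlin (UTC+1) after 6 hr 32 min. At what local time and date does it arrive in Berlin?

Berlin is 4:00 behind Tashkent.
After 6 hours and 32 minutes it is 7:07 PM in Tashkent.
Shift by the zone difference: 7:07 PM − 4:00 = 3:07 PM on Dec 24 in Berlin.

3:07 PM on December 24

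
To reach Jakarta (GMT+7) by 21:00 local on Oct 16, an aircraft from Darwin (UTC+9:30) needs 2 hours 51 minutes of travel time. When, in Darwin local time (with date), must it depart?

Target arrival in UTC: 21:00 − 7:00 = 14:00 on Oct 16.
Subtract 2 hours 51 minutes → departure 11:09 UTC on Oct 16.
Darwin is UTC+9:30: 11:09 + 9:30 = 20:39 on Oct 16.

20:39 on October 16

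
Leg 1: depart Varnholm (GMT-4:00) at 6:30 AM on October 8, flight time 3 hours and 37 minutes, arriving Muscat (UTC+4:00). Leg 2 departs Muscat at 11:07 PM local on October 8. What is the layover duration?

Convert departure to UTC: 6:30 AM + 4:00 = 10:30 AM UTC on Oct 8.
Add 3 hours and 37 minutes flight time → 2:07 PM UTC.
Muscat is UTC+4:00, so local arrival = 2:07 PM + 4:00 = 6:07 PM on Oct 8.
Layover = 11:07 PM − 6:07 PM = 5 hours.

5 hours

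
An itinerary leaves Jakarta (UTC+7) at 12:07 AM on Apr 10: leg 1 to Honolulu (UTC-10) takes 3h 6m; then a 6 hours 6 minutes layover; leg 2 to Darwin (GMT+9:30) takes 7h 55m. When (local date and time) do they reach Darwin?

Convert departure to UTC: 12:07 AM − 7:00 = 5:07 PM UTC on Apr 9.
Add 3 hours and 6 minutes leg 1 → 8:13 PM UTC.
Add 6 hours and 6 minutes layover in Honolulu → 2:19 AM UTC (Apr 10).
Add 7 hours 55 minutes leg 2 → 10:14 AM UTC.
Darwin is UTC+9:30, so local arrival = 10:14 AM + 9:30 = 7:44 PM on Apr 10.

7:44 PM on April 10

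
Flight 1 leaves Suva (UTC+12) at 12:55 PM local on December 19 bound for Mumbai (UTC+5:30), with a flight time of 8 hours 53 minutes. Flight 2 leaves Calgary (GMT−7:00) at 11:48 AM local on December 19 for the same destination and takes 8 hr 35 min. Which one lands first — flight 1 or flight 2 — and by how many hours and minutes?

Flight 1 in UTC: 12:55 PM − 12:00 = 12:55 AM on Dec 19.
+8 hours 53 minutes → arrive 9:48 AM UTC on Dec 19.
Flight 2 in UTC: 11:48 AM + 7:00 = 6:48 PM on Dec 19.
+8 hours and 35 minutes → arrive 3:23 AM UTC on Dec 20.
Flight 1 lands earlier by 17 hours 35 minutes.

the first, by 17 hours 35 minutes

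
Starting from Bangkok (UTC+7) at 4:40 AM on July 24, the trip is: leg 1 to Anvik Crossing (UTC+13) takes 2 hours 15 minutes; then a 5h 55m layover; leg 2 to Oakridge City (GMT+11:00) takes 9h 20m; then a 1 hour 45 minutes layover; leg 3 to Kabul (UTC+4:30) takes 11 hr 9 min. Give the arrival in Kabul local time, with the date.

Convert departure to UTC: 4:40 AM − 7:00 = 9:40 PM UTC on Jul 23.
Add 2 hours and 15 minutes leg 1 → 11:55 PM UTC.
Add 5 hours 55 minutes layover in Anvik Crossing → 5:50 AM UTC (Jul 24).
Add 9 hours and 20 minutes leg 2 → 3:10 PM UTC.
Add 1 hour and 45 minutes layover in Oakridge City → 4:55 PM UTC.
Add 11 hours and 9 minutes leg 3 → 4:04 AM UTC (Jul 25).
Kabul is UTC+4:30, so local arrival = 4:04 AM + 4:30 = 8:34 AM on Jul 25.

8:34 AM on Jul 25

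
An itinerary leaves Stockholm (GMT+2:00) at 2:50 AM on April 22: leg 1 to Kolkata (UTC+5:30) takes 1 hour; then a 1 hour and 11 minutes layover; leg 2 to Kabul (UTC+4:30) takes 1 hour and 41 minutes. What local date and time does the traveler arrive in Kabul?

9:12 AM on April 22

Convert departure to UTC: 2:50 AM − 2:00 = 12:50 AM UTC on Apr 22.
Add 1 hour leg 1 → 1:50 AM UTC.
Add 1 hour and 11 minutes layover in Kolkata → 3:01 AM UTC.
Add 1 hour 41 minutes leg 2 → 4:42 AM UTC.
Kabul is UTC+4:30, so local arrival = 4:42 AM + 4:30 = 9:12 AM on Apr 22.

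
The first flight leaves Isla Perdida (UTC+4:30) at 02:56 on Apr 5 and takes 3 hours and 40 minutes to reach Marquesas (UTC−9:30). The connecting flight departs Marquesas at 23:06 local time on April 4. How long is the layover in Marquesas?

6 hours 30 minutes

Convert departure to UTC: 02:56 − 4:30 = 22:26 UTC on Apr 4.
Add 3 hours 40 minutes flight time → 02:06 UTC (Apr 5).
Marquesas is UTC−9:30, so local arrival = 02:06 − 9:30 = 16:36 on Apr 4.
Layover = 23:06 − 16:36 = 6 hours 30 minutes.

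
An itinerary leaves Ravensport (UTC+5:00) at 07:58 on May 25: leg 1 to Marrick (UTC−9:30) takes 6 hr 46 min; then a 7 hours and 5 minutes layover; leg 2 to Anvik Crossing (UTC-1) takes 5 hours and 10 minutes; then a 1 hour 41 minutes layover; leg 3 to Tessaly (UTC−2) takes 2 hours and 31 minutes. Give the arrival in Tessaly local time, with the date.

00:11 on May 26

Convert departure to UTC: 07:58 − 5:00 = 02:58 UTC on May 25.
Add 6 hours and 46 minutes leg 1 → 09:44 UTC.
Add 7 hours and 5 minutes layover in Marrick → 16:49 UTC.
Add 5 hours 10 minutes leg 2 → 21:59 UTC.
Add 1 hour and 41 minutes layover in Anvik Crossing → 23:40 UTC.
Add 2 hours 31 minutes leg 3 → 02:11 UTC (May 26).
Tessaly is UTC−2:00, so local arrival = 02:11 − 2:00 = 00:11 on May 26.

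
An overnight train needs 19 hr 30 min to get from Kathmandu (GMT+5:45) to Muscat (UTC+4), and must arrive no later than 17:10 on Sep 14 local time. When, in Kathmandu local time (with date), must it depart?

Target arrival in UTC: 17:10 − 4:00 = 13:10 on Sep 14.
Subtract 19 hours 30 minutes → departure 17:40 UTC on Sep 13.
Kathmandu is UTC+5:45: 17:40 + 5:45 = 23:25 on Sep 13.

23:25 on September 13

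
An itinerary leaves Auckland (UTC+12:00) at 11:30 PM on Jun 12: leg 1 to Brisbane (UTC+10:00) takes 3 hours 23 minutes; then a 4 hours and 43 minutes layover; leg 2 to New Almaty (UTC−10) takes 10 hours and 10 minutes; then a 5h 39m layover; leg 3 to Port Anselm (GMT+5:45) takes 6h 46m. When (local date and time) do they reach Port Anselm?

11:56 PM on June 13

Convert departure to UTC: 11:30 PM − 12:00 = 11:30 AM UTC on Jun 12.
Add 3 hours 23 minutes leg 1 → 2:53 PM UTC.
Add 4 hours 43 minutes layover in Brisbane → 7:36 PM UTC.
Add 10 hours 10 minutes leg 2 → 5:46 AM UTC (Jun 13).
Add 5 hours 39 minutes layover in New Almaty → 11:25 AM UTC.
Add 6 hours and 46 minutes leg 3 → 6:11 PM UTC.
Port Anselm is UTC+5:45, so local arrival = 6:11 PM + 5:45 = 11:56 PM on Jun 13.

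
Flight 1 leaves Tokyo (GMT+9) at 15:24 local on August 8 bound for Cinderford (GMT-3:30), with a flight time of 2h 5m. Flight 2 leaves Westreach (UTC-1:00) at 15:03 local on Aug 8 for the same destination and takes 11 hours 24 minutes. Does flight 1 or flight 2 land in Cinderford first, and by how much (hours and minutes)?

the first, by 18 hours 58 minutes

Flight 1 in UTC: 15:24 − 9:00 = 06:24 on Aug 8.
+2 hours and 5 minutes → arrive 08:29 UTC on Aug 8.
Flight 2 in UTC: 15:03 + 1:00 = 16:03 on Aug 8.
+11 hours 24 minutes → arrive 03:27 UTC on Aug 9.
Flight 1 lands earlier by 18 hours 58 minutes.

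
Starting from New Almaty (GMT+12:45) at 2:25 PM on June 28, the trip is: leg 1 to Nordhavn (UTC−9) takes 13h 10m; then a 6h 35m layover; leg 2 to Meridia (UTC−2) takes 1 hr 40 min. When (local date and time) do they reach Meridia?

9:05 PM on June 28

Convert departure to UTC: 2:25 PM − 12:45 = 1:40 AM UTC on Jun 28.
Add 13 hours and 10 minutes leg 1 → 2:50 PM UTC.
Add 6 hours and 35 minutes layover in Nordhavn → 9:25 PM UTC.
Add 1 hour 40 minutes leg 2 → 11:05 PM UTC.
Meridia is UTC−2:00, so local arrival = 11:05 PM − 2:00 = 9:05 PM on Jun 28.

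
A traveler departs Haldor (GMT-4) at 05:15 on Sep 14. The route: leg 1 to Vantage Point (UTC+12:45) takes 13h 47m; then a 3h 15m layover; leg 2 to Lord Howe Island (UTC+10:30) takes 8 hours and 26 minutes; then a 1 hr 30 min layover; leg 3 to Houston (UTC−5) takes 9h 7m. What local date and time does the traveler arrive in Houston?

16:20 on September 15

Convert departure to UTC: 05:15 + 4:00 = 09:15 UTC on Sep 14.
Add 13 hours 47 minutes leg 1 → 23:02 UTC.
Add 3 hours 15 minutes layover in Vantage Point → 02:17 UTC (Sep 15).
Add 8 hours and 26 minutes leg 2 → 10:43 UTC.
Add 1 hour and 30 minutes layover in Lord Howe Island → 12:13 UTC.
Add 9 hours and 7 minutes leg 3 → 21:20 UTC.
Houston is UTC−5:00, so local arrival = 21:20 − 5:00 = 16:20 on Sep 15.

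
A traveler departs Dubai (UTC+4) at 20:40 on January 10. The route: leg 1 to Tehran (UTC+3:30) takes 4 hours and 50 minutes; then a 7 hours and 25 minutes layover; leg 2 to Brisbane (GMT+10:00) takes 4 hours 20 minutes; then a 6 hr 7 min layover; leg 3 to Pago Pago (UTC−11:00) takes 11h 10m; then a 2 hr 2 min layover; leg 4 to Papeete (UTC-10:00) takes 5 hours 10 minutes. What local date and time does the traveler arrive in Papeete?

23:44 on January 11

Convert departure to UTC: 20:40 − 4:00 = 16:40 UTC on Jan 10.
Add 4 hours and 50 minutes leg 1 → 21:30 UTC.
Add 7 hours 25 minutes layover in Tehran → 04:55 UTC (Jan 11).
Add 4 hours and 20 minutes leg 2 → 09:15 UTC.
Add 6 hours 7 minutes layover in Brisbane → 15:22 UTC.
Add 11 hours 10 minutes leg 3 → 02:32 UTC (Jan 12).
Add 2 hours and 2 minutes layover in Pago Pago → 04:34 UTC.
Add 5 hours and 10 minutes leg 4 → 09:44 UTC.
Papeete is UTC−10:00, so local arrival = 09:44 − 10:00 = 23:44 on Jan 11.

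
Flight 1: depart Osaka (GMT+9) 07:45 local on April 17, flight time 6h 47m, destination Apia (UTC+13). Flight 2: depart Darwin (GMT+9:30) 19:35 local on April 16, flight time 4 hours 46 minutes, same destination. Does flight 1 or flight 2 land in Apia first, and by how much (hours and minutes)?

the second, by 14 hours 41 minutes

Flight 1 in UTC: 07:45 − 9:00 = 22:45 on Apr 16.
+6 hours 47 minutes → arrive 05:32 UTC on Apr 17.
Flight 2 in UTC: 19:35 − 9:30 = 10:05 on Apr 16.
+4 hours 46 minutes → arrive 14:51 UTC on Apr 16.
Flight 2 lands earlier by 14 hours 41 minutes.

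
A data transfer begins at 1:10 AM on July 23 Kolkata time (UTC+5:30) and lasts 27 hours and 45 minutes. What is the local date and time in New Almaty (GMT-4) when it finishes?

Convert start to UTC: 1:10 AM − 5:30 = 7:40 PM UTC on Jul 22.
Add 27 hours 45 minutes duration → 11:25 PM UTC (Jul 23).
New Almaty is UTC−4:00, so local end time = 11:25 PM − 4:00 = 7:25 PM on Jul 23.

7:25 PM on Jul 23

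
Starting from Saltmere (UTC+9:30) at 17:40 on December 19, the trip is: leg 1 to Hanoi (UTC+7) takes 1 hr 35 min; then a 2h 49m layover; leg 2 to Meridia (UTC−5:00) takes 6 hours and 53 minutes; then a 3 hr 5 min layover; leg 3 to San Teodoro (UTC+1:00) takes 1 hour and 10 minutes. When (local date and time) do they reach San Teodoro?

00:42 on December 20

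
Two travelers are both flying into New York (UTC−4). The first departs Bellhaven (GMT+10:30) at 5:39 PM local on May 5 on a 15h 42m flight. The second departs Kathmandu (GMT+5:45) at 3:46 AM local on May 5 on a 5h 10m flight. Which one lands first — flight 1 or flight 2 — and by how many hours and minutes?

the second, by 19 hours 40 minutes

Flight 1 in UTC: 5:39 PM − 10:30 = 7:09 AM on May 5.
+15 hours 42 minutes → arrive 10:51 PM UTC on May 5.
Flight 2 in UTC: 3:46 AM − 5:45 = 10:01 PM on May 4.
+5 hours and 10 minutes → arrive 3:11 AM UTC on May 5.
Flight 2 lands earlier by 19 hours 40 minutes.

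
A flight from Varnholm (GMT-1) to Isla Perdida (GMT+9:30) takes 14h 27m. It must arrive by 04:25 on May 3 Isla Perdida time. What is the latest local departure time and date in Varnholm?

Target arrival in UTC: 04:25 − 9:30 = 18:55 on May 2.
Subtract 14 hours and 27 minutes → departure 04:28 UTC on May 2.
Varnholm is UTC−1:00: 04:28 − 1:00 = 03:28 on May 2.

03:28 on May 2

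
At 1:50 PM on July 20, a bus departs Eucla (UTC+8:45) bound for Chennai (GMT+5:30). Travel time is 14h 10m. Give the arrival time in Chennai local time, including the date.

Chennai is 3:15 behind Eucla.
After 14 hours and 10 minutes it is 4:00 AM (Jul 21) in Eucla.
Shift by the zone difference: 4:00 AM − 3:15 = 12:45 AM on Jul 21 in Chennai.

12:45 AM on Jul 21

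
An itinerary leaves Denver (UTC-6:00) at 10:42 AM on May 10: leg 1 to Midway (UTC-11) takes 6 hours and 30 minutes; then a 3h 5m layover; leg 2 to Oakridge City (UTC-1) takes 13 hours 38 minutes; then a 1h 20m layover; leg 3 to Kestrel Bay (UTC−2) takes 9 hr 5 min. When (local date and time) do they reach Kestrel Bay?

12:20 AM on May 12

Convert departure to UTC: 10:42 AM + 6:00 = 4:42 PM UTC on May 10.
Add 6 hours and 30 minutes leg 1 → 11:12 PM UTC.
Add 3 hours and 5 minutes layover in Midway → 2:17 AM UTC (May 11).
Add 13 hours and 38 minutes leg 2 → 3:55 PM UTC.
Add 1 hour and 20 minutes layover in Oakridge City → 5:15 PM UTC.
Add 9 hours and 5 minutes leg 3 → 2:20 AM UTC (May 12).
Kestrel Bay is UTC−2:00, so local arrival = 2:20 AM − 2:00 = 12:20 AM on May 12.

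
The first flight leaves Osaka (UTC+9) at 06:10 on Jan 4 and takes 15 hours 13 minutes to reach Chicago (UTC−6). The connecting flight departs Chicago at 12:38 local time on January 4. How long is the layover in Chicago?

6 hours 15 minutes

Convert departure to UTC: 06:10 − 9:00 = 21:10 UTC on Jan 3.
Add 15 hours and 13 minutes flight time → 12:23 UTC (Jan 4).
Chicago is UTC−6:00, so local arrival = 12:23 − 6:00 = 06:23 on Jan 4.
Layover = 12:38 − 06:23 = 6 hours 15 minutes.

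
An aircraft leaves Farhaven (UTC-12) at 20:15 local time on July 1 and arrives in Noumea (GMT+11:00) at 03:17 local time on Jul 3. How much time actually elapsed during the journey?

Departure in UTC: 20:15 + 12:00 = 08:15 on Jul 2.
Arrival in UTC: 03:17 − 11:00 = 16:17 on Jul 2.
Elapsed = 16:17 − 08:15 = 8 hours 2 minutes.

8 hours 2 minutes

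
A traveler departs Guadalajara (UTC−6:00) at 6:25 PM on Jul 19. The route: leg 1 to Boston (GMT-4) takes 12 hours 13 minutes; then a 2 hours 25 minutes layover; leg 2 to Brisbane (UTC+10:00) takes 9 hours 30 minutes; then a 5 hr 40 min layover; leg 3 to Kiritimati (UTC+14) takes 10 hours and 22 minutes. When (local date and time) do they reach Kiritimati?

6:35 AM on July 22

Convert departure to UTC: 6:25 PM + 6:00 = 12:25 AM UTC on Jul 20.
Add 12 hours 13 minutes leg 1 → 12:38 PM UTC.
Add 2 hours and 25 minutes layover in Boston → 3:03 PM UTC.
Add 9 hours and 30 minutes leg 2 → 12:33 AM UTC (Jul 21).
Add 5 hours and 40 minutes layover in Brisbane → 6:13 AM UTC.
Add 10 hours 22 minutes leg 3 → 4:35 PM UTC.
Kiritimati is UTC+14:00, so local arrival = 4:35 PM + 14:00 = 6:35 AM on Jul 22.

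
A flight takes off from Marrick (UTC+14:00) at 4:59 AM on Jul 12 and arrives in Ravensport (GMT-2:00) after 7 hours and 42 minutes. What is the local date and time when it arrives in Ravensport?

Convert departure to UTC: 4:59 AM − 14:00 = 2:59 PM UTC on Jul 11.
Add 7 hours and 42 minutes travel time → 10:41 PM UTC.
Ravensport is UTC−2:00, so local arrival = 10:41 PM − 2:00 = 8:41 PM on Jul 11.

8:41 PM on July 11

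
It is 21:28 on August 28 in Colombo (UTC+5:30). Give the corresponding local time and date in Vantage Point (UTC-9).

06:58 on August 28

In UTC: 21:28 − 5:30 = 15:58 on Aug 28.
Vantage Point is UTC−9:00: 15:58 − 9:00 = 06:58 on Aug 28.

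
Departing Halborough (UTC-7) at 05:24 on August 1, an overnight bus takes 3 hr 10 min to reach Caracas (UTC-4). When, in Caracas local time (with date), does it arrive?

Convert departure to UTC: 05:24 + 7:00 = 12:24 UTC on Aug 1.
Add 3 hours 10 minutes travel time → 15:34 UTC.
Caracas is UTC−4:00, so local arrival = 15:34 − 4:00 = 11:34 on Aug 1.

11:34 on Aug 1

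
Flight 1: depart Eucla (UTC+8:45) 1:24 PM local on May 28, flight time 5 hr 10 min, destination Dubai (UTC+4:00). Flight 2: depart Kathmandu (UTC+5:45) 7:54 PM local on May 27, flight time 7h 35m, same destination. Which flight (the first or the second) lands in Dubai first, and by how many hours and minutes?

the second, by 12 hours 5 minutes

Flight 1 in UTC: 1:24 PM − 8:45 = 4:39 AM on May 28.
+5 hours and 10 minutes → arrive 9:49 AM UTC on May 28.
Flight 2 in UTC: 7:54 PM − 5:45 = 2:09 PM on May 27.
+7 hours 35 minutes → arrive 9:44 PM UTC on May 27.
Flight 2 lands earlier by 12 hours 5 minutes.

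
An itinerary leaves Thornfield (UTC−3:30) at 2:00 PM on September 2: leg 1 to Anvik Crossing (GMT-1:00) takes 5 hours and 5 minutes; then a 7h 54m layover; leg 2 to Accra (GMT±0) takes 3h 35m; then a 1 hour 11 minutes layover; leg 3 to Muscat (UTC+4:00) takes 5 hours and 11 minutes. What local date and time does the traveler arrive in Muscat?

Convert departure to UTC: 2:00 PM + 3:30 = 5:30 PM UTC on Sep 2.
Add 5 hours 5 minutes leg 1 → 10:35 PM UTC.
Add 7 hours and 54 minutes layover in Anvik Crossing → 6:29 AM UTC (Sep 3).
Add 3 hours 35 minutes leg 2 → 10:04 AM UTC.
Add 1 hour 11 minutes layover in Accra → 11:15 AM UTC.
Add 5 hours and 11 minutes leg 3 → 4:26 PM UTC.
Muscat is UTC+4:00, so local arrival = 4:26 PM + 4:00 = 8:26 PM on Sep 3.

8:26 PM on September 3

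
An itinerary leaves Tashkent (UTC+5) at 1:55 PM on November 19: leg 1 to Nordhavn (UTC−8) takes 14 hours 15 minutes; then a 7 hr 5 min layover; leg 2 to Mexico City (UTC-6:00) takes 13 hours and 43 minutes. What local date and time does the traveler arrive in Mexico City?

1:58 PM on Nov 20

Convert departure to UTC: 1:55 PM − 5:00 = 8:55 AM UTC on Nov 19.
Add 14 hours and 15 minutes leg 1 → 11:10 PM UTC.
Add 7 hours 5 minutes layover in Nordhavn → 6:15 AM UTC (Nov 20).
Add 13 hours and 43 minutes leg 2 → 7:58 PM UTC.
Mexico City is UTC−6:00, so local arrival = 7:58 PM − 6:00 = 1:58 PM on Nov 20.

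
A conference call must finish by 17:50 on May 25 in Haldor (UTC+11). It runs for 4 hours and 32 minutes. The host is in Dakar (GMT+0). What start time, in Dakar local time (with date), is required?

Target end time in UTC: 17:50 − 11:00 = 06:50 on May 25.
Subtract 4 hours and 32 minutes → start 02:18 UTC on May 25.
Dakar is UTC+0, so start is 02:18 on May 25.

02:18 on May 25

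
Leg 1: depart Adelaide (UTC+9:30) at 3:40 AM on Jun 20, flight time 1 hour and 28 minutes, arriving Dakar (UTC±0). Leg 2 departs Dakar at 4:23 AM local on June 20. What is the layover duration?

8 hours 45 minutes

Convert departure to UTC: 3:40 AM − 9:30 = 6:10 PM UTC on Jun 19.
Add 1 hour and 28 minutes flight time → 7:38 PM UTC.
Dakar is UTC+0, so local arrival is the same: 7:38 PM on Jun 19.
Layover = 4:23 AM − 7:38 PM (+1 day) = 8 hours 45 minutes.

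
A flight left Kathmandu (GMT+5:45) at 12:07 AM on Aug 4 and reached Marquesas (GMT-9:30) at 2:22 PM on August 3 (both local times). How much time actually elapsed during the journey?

5 hours 30 minutes

Departure in UTC: 12:07 AM − 5:45 = 6:22 PM on Aug 3.
Arrival in UTC: 2:22 PM + 9:30 = 11:52 PM on Aug 3.
Elapsed = 11:52 PM − 6:22 PM = 5 hours 30 minutes.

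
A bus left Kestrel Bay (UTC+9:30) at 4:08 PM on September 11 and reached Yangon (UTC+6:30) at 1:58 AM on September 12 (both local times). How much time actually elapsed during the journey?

12 hours 50 minutes

Departure in UTC: 4:08 PM − 9:30 = 6:38 AM on Sep 11.
Arrival in UTC: 1:58 AM − 6:30 = 7:28 PM on Sep 11.
Elapsed = 7:28 PM − 6:38 AM = 12 hours 50 minutes.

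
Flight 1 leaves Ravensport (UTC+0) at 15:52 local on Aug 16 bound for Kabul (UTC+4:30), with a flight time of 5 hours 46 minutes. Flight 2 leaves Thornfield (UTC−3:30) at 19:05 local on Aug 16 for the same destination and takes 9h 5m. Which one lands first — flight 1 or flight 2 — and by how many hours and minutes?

the first, by 10 hours 2 minutes

Flight 1 departs at 15:52 UTC (Aug 16).
+5 hours 46 minutes → arrive 21:38 UTC on Aug 16.
Flight 2 in UTC: 19:05 + 3:30 = 22:35 on Aug 16.
+9 hours and 5 minutes → arrive 07:40 UTC on Aug 17.
Flight 1 lands earlier by 10 hours 2 minutes.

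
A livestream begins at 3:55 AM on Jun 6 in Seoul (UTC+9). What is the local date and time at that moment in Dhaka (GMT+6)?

12:55 AM on June 6

In UTC: 3:55 AM − 9:00 = 6:55 PM on Jun 5.
Dhaka is UTC+6:00: 6:55 PM + 6:00 = 12:55 AM on Jun 6.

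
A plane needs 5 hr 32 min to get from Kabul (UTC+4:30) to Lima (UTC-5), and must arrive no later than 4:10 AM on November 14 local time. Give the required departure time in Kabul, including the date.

Target arrival in UTC: 4:10 AM + 5:00 = 9:10 AM on Nov 14.
Subtract 5 hours and 32 minutes → departure 3:38 AM UTC on Nov 14.
Kabul is UTC+4:30: 3:38 AM + 4:30 = 8:08 AM on Nov 14.

8:08 AM on Nov 14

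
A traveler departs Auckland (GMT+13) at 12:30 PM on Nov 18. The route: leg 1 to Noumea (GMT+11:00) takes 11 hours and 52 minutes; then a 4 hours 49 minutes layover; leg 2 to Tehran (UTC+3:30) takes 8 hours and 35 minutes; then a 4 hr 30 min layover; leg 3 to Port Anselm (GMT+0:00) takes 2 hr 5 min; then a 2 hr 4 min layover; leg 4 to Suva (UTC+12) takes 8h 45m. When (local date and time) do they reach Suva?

6:10 AM on Nov 20

Convert departure to UTC: 12:30 PM − 13:00 = 11:30 PM UTC on Nov 17.
Add 11 hours 52 minutes leg 1 → 11:22 AM UTC (Nov 18).
Add 4 hours and 49 minutes layover in Noumea → 4:11 PM UTC.
Add 8 hours and 35 minutes leg 2 → 12:46 AM UTC (Nov 19).
Add 4 hours 30 minutes layover in Tehran → 5:16 AM UTC.
Add 2 hours 5 minutes leg 3 → 7:21 AM UTC.
Add 2 hours 4 minutes layover in Port Anselm → 9:25 AM UTC.
Add 8 hours 45 minutes leg 4 → 6:10 PM UTC.
Suva is UTC+12:00, so local arrival = 6:10 PM + 12:00 = 6:10 AM on Nov 20.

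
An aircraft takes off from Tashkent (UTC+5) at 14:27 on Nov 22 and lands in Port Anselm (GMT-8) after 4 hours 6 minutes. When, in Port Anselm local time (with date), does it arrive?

05:33 on November 22

Port Anselm is 13:00 behind Tashkent.
After 4 hours 6 minutes it is 18:33 in Tashkent.
Shift by the zone difference: 18:33 − 13:00 = 05:33 on Nov 22 in Port Anselm.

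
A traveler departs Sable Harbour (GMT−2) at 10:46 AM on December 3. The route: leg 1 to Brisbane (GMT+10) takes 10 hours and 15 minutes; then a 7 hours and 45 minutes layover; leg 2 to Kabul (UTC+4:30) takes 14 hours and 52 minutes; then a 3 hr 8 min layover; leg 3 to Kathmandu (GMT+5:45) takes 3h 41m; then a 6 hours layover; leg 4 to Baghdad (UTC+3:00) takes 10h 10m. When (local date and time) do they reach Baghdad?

Convert departure to UTC: 10:46 AM + 2:00 = 12:46 PM UTC on Dec 3.
Add 10 hours 15 minutes leg 1 → 11:01 PM UTC.
Add 7 hours 45 minutes layover in Brisbane → 6:46 AM UTC (Dec 4).
Add 14 hours 52 minutes leg 2 → 9:38 PM UTC.
Add 3 hours and 8 minutes layover in Kabul → 12:46 AM UTC (Dec 5).
Add 3 hours 41 minutes leg 3 → 4:27 AM UTC.
Add 6 hours layover in Kathmandu → 10:27 AM UTC.
Add 10 hours and 10 minutes leg 4 → 8:37 PM UTC.
Baghdad is UTC+3:00, so local arrival = 8:37 PM + 3:00 = 11:37 PM on Dec 5.

11:37 PM on Dec 5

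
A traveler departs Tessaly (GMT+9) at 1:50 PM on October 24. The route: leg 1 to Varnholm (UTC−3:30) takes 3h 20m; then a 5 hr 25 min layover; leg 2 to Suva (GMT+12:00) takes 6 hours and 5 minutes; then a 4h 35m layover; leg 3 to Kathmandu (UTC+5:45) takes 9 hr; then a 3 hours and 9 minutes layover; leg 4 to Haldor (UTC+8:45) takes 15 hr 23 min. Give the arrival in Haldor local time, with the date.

Convert departure to UTC: 1:50 PM − 9:00 = 4:50 AM UTC on Oct 24.
Add 3 hours 20 minutes leg 1 → 8:10 AM UTC.
Add 5 hours and 25 minutes layover in Varnholm → 1:35 PM UTC.
Add 6 hours and 5 minutes leg 2 → 7:40 PM UTC.
Add 4 hours and 35 minutes layover in Suva → 12:15 AM UTC (Oct 25).
Add 9 hours leg 3 → 9:15 AM UTC.
Add 3 hours and 9 minutes layover in Kathmandu → 12:24 PM UTC.
Add 15 hours and 23 minutes leg 4 → 3:47 AM UTC (Oct 26).
Haldor is UTC+8:45, so local arrival = 3:47 AM + 8:45 = 12:32 PM on Oct 26.

12:32 PM on October 26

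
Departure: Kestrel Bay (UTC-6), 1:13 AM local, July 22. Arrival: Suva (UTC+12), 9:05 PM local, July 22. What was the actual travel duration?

1 hour 52 minutes

Departure in UTC: 1:13 AM + 6:00 = 7:13 AM on Jul 22.
Arrival in UTC: 9:05 PM − 12:00 = 9:05 AM on Jul 22.
Elapsed = 9:05 AM − 7:13 AM = 1 hour 52 minutes.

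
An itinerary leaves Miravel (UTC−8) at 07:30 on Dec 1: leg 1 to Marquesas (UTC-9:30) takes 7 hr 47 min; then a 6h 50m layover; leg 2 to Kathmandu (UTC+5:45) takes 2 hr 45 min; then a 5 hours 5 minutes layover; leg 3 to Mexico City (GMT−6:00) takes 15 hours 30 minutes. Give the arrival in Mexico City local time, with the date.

23:27 on December 2

Convert departure to UTC: 07:30 + 8:00 = 15:30 UTC on Dec 1.
Add 7 hours and 47 minutes leg 1 → 23:17 UTC.
Add 6 hours and 50 minutes layover in Marquesas → 06:07 UTC (Dec 2).
Add 2 hours 45 minutes leg 2 → 08:52 UTC.
Add 5 hours 5 minutes layover in Kathmandu → 13:57 UTC.
Add 15 hours and 30 minutes leg 3 → 05:27 UTC (Dec 3).
Mexico City is UTC−6:00, so local arrival = 05:27 − 6:00 = 23:27 on Dec 2.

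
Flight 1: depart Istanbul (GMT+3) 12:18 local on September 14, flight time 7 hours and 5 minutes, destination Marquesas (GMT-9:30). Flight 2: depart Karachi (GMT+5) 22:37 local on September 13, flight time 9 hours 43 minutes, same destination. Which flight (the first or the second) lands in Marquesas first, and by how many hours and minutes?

Flight 1 in UTC: 12:18 − 3:00 = 09:18 on Sep 14.
+7 hours 5 minutes → arrive 16:23 UTC on Sep 14.
Flight 2 in UTC: 22:37 − 5:00 = 17:37 on Sep 13.
+9 hours and 43 minutes → arrive 03:20 UTC on Sep 14.
Flight 2 lands earlier by 13 hours 3 minutes.

the second, by 13 hours 3 minutes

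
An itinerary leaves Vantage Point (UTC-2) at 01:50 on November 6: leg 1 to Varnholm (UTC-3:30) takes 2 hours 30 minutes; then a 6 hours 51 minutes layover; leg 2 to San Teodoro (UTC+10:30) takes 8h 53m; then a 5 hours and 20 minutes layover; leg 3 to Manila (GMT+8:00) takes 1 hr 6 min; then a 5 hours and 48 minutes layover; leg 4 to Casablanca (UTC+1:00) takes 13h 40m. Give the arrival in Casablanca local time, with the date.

Convert departure to UTC: 01:50 + 2:00 = 03:50 UTC on Nov 6.
Add 2 hours and 30 minutes leg 1 → 06:20 UTC.
Add 6 hours 51 minutes layover in Varnholm → 13:11 UTC.
Add 8 hours and 53 minutes leg 2 → 22:04 UTC.
Add 5 hours 20 minutes layover in San Teodoro → 03:24 UTC (Nov 7).
Add 1 hour and 6 minutes leg 3 → 04:30 UTC.
Add 5 hours 48 minutes layover in Manila → 10:18 UTC.
Add 13 hours 40 minutes leg 4 → 23:58 UTC.
Casablanca is UTC+1:00, so local arrival = 23:58 + 1:00 = 00:58 on Nov 8.

00:58 on Nov 8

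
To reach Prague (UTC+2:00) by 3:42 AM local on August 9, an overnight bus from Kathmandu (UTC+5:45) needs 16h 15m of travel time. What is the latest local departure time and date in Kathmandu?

Target arrival in UTC: 3:42 AM − 2:00 = 1:42 AM on Aug 9.
Subtract 16 hours 15 minutes → departure 9:27 AM UTC on Aug 8.
Kathmandu is UTC+5:45: 9:27 AM + 5:45 = 3:12 PM on Aug 8.

3:12 PM on Aug 8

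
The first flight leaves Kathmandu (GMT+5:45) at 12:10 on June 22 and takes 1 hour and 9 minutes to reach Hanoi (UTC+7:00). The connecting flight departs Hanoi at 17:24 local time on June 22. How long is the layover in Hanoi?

Convert departure to UTC: 12:10 − 5:45 = 06:25 UTC on Jun 22.
Add 1 hour 9 minutes flight time → 07:34 UTC.
Hanoi is UTC+7:00, so local arrival = 07:34 + 7:00 = 14:34 on Jun 22.
Layover = 17:24 − 14:34 = 2 hours 50 minutes.

2 hours 50 minutes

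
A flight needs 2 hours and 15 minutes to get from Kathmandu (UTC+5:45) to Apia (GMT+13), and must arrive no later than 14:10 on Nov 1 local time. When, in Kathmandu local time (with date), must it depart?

04:40 on Nov 1

Target arrival in UTC: 14:10 − 13:00 = 01:10 on Nov 1.
Subtract 2 hours and 15 minutes → departure 22:55 UTC on Oct 31.
Kathmandu is UTC+5:45: 22:55 + 5:45 = 04:40 on Nov 1.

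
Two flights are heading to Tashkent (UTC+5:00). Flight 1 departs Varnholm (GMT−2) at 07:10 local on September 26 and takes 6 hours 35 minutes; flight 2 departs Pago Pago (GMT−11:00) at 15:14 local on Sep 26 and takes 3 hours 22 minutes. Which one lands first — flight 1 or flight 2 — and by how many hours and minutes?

Flight 1 in UTC: 07:10 + 2:00 = 09:10 on Sep 26.
+6 hours 35 minutes → arrive 15:45 UTC on Sep 26.
Flight 2 in UTC: 15:14 + 11:00 = 02:14 on Sep 27.
+3 hours and 22 minutes → arrive 05:36 UTC on Sep 27.
Flight 1 lands earlier by 13 hours 51 minutes.

the first, by 13 hours 51 minutes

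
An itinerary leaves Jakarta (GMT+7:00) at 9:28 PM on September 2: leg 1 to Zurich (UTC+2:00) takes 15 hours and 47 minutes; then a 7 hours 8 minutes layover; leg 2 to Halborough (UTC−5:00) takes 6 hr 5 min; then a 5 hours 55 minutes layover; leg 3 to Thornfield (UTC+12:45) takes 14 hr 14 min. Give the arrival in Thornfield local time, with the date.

4:22 AM on September 5

Convert departure to UTC: 9:28 PM − 7:00 = 2:28 PM UTC on Sep 2.
Add 15 hours and 47 minutes leg 1 → 6:15 AM UTC (Sep 3).
Add 7 hours and 8 minutes layover in Zurich → 1:23 PM UTC.
Add 6 hours and 5 minutes leg 2 → 7:28 PM UTC.
Add 5 hours 55 minutes layover in Halborough → 1:23 AM UTC (Sep 4).
Add 14 hours 14 minutes leg 3 → 3:37 PM UTC.
Thornfield is UTC+12:45, so local arrival = 3:37 PM + 12:45 = 4:22 AM on Sep 5.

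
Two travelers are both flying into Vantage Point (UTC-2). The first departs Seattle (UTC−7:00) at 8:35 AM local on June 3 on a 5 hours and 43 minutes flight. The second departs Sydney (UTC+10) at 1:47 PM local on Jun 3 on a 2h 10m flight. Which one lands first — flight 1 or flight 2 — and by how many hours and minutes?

the second, by 15 hours 21 minutes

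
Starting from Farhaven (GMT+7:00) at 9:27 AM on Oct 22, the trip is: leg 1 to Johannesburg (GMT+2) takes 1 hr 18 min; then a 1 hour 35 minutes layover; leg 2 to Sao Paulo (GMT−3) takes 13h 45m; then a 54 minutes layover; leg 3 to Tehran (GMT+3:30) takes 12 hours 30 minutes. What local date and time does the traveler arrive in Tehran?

11:59 AM on October 23

Convert departure to UTC: 9:27 AM − 7:00 = 2:27 AM UTC on Oct 22.
Add 1 hour 18 minutes leg 1 → 3:45 AM UTC.
Add 1 hour and 35 minutes layover in Johannesburg → 5:20 AM UTC.
Add 13 hours 45 minutes leg 2 → 7:05 PM UTC.
Add 54 minutes layover in Sao Paulo → 7:59 PM UTC.
Add 12 hours 30 minutes leg 3 → 8:29 AM UTC (Oct 23).
Tehran is UTC+3:30, so local arrival = 8:29 AM + 3:30 = 11:59 AM on Oct 23.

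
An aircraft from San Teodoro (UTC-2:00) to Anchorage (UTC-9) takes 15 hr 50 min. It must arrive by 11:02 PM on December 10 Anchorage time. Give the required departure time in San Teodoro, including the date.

2:12 PM on Dec 10

Target arrival in UTC: 11:02 PM + 9:00 = 8:02 AM on Dec 11.
Subtract 15 hours and 50 minutes → departure 4:12 PM UTC on Dec 10.
San Teodoro is UTC−2:00: 4:12 PM − 2:00 = 2:12 PM on Dec 10.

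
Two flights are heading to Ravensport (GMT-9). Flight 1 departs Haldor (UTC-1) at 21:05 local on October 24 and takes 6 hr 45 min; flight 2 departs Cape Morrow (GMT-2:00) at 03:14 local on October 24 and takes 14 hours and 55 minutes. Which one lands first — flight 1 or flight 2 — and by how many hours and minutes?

Flight 1 in UTC: 21:05 + 1:00 = 22:05 on Oct 24.
+6 hours and 45 minutes → arrive 04:50 UTC on Oct 25.
Flight 2 in UTC: 03:14 + 2:00 = 05:14 on Oct 24.
+14 hours 55 minutes → arrive 20:09 UTC on Oct 24.
Flight 2 lands earlier by 8 hours 41 minutes.

the second, by 8 hours 41 minutes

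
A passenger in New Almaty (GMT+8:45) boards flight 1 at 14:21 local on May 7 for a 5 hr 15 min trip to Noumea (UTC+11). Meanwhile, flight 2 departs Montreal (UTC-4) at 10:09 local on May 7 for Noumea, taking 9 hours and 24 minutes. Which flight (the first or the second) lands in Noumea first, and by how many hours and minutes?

Flight 1 in UTC: 14:21 − 8:45 = 05:36 on May 7.
+5 hours 15 minutes → arrive 10:51 UTC on May 7.
Flight 2 in UTC: 10:09 + 4:00 = 14:09 on May 7.
+9 hours 24 minutes → arrive 23:33 UTC on May 7.
Flight 1 lands earlier by 12 hours 42 minutes.

the first, by 12 hours 42 minutes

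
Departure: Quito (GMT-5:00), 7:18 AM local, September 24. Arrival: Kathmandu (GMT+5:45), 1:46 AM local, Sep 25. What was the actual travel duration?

7 hours 43 minutes

Kathmandu is 10:45 ahead of Quito.
Clock-face elapsed time (ignoring zones) is 18 hours 28 minutes.
Actual elapsed = 18 hours 28 minutes − 10:45 = 7 hours 43 minutes.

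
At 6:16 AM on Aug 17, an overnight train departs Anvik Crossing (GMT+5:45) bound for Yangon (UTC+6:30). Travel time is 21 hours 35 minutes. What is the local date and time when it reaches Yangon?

4:36 AM on August 18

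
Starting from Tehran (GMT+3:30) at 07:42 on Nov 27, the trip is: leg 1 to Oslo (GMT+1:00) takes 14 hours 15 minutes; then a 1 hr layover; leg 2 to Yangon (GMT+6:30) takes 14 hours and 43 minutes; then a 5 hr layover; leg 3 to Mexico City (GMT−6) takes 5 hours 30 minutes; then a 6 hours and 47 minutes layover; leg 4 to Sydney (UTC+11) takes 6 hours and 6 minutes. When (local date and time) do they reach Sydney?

Convert departure to UTC: 07:42 − 3:30 = 04:12 UTC on Nov 27.
Add 14 hours 15 minutes leg 1 → 18:27 UTC.
Add 1 hour layover in Oslo → 19:27 UTC.
Add 14 hours and 43 minutes leg 2 → 10:10 UTC (Nov 28).
Add 5 hours layover in Yangon → 15:10 UTC.
Add 5 hours 30 minutes leg 3 → 20:40 UTC.
Add 6 hours and 47 minutes layover in Mexico City → 03:27 UTC (Nov 29).
Add 6 hours 6 minutes leg 4 → 09:33 UTC.
Sydney is UTC+11:00, so local arrival = 09:33 + 11:00 = 20:33 on Nov 29.

20:33 on November 29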